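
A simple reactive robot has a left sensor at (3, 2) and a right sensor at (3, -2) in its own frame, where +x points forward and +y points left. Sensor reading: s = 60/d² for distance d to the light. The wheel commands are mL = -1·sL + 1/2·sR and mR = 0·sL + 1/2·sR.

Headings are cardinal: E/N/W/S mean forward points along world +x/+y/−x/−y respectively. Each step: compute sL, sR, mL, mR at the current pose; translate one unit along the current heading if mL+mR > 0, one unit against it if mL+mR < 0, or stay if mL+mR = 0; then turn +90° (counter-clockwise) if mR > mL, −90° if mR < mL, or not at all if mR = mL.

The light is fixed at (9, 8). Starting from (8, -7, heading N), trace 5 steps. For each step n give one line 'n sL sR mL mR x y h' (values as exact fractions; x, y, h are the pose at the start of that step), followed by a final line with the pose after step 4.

0 20/51 12/29 -274/1479 6/29 8 -7 N
1 15/68 3/8 -9/272 3/16 8 -6 W
2 60/289 12/61 -1926/17629 6/61 7 -6 S
3 30/61 30/113 -2475/6893 15/113 7 -5 E
4 12/25 60/101 -462/2525 30/101 6 -5 N
final 6 -4 W

n=0: pose=(8,-7,N); sL=20/51, sR=12/29; mL=-274/1479, mR=6/29; mL+mR=32/1479 → advance +1; mR−mL=20/51 → turn +1·90°
n=1: pose=(8,-6,W); sL=15/68, sR=3/8; mL=-9/272, mR=3/16; mL+mR=21/136 → advance +1; mR−mL=15/68 → turn +1·90°
n=2: pose=(7,-6,S); sL=60/289, sR=12/61; mL=-1926/17629, mR=6/61; mL+mR=-192/17629 → advance -1; mR−mL=60/289 → turn +1·90°
n=3: pose=(7,-5,E); sL=30/61, sR=30/113; mL=-2475/6893, mR=15/113; mL+mR=-1560/6893 → advance -1; mR−mL=30/61 → turn +1·90°
n=4: pose=(6,-5,N); sL=12/25, sR=60/101; mL=-462/2525, mR=30/101; mL+mR=288/2525 → advance +1; mR−mL=12/25 → turn +1·90°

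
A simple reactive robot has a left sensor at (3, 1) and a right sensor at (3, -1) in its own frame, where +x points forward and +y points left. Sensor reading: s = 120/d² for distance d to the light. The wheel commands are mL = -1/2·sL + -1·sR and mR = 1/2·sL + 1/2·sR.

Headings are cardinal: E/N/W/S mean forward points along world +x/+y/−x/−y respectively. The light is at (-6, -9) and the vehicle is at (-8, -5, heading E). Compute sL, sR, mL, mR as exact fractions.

left sensor world pos  = (-5, -4); dL² = 26
right sensor world pos = (-5, -6); dR² = 10
sL = 120/26 = 60/13
sR = 120/10 = 12
mL = -1/2·sL + -1·sR = -186/13
mR = 1/2·sL + 1/2·sR = 108/13

60/13 12 -186/13 108/13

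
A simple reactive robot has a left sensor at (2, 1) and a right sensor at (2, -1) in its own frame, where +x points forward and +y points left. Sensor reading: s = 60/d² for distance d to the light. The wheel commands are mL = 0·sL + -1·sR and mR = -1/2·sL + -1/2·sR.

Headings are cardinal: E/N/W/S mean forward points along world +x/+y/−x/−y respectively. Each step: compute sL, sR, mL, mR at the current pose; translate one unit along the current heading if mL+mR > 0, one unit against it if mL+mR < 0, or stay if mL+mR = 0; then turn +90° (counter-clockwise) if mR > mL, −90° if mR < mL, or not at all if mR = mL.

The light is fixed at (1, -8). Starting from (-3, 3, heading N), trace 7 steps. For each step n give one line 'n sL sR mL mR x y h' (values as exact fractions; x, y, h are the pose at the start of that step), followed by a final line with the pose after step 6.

0 30/97 30/89 -30/89 -2790/8633 -3 3 N
1 20/39 60/157 -60/157 -2740/6123 -3 2 W
2 3/8 15/37 -15/37 -231/592 -2 2 N
3 60/89 12/25 -12/25 -1284/2225 -2 1 W
4 6/13 30/61 -30/61 -378/793 -1 1 N
5 12/13 60/97 -60/97 -972/1261 -1 0 W
6 15/26 3/5 -3/5 -153/260 0 0 N
final 0 -1 W

n=0: pose=(-3,3,N); sL=30/97, sR=30/89; mL=-30/89, mR=-2790/8633; mL+mR=-5700/8633 → advance -1; mR−mL=120/8633 → turn +1·90°
n=1: pose=(-3,2,W); sL=20/39, sR=60/157; mL=-60/157, mR=-2740/6123; mL+mR=-5080/6123 → advance -1; mR−mL=-400/6123 → turn -1·90°
n=2: pose=(-2,2,N); sL=3/8, sR=15/37; mL=-15/37, mR=-231/592; mL+mR=-471/592 → advance -1; mR−mL=9/592 → turn +1·90°
n=3: pose=(-2,1,W); sL=60/89, sR=12/25; mL=-12/25, mR=-1284/2225; mL+mR=-2352/2225 → advance -1; mR−mL=-216/2225 → turn -1·90°
n=4: pose=(-1,1,N); sL=6/13, sR=30/61; mL=-30/61, mR=-378/793; mL+mR=-768/793 → advance -1; mR−mL=12/793 → turn +1·90°
n=5: pose=(-1,0,W); sL=12/13, sR=60/97; mL=-60/97, mR=-972/1261; mL+mR=-1752/1261 → advance -1; mR−mL=-192/1261 → turn -1·90°
n=6: pose=(0,0,N); sL=15/26, sR=3/5; mL=-3/5, mR=-153/260; mL+mR=-309/260 → advance -1; mR−mL=3/260 → turn +1·90°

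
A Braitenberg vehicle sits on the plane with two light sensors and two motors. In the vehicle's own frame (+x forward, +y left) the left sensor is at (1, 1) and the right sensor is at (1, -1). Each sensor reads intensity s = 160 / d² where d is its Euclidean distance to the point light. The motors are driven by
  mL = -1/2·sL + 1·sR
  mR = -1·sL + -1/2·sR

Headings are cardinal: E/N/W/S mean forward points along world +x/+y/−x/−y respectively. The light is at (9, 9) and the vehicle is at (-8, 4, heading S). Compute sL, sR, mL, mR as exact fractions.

40/73 4/9 112/657 -506/657

left sensor world pos  = (-7, 3); dL² = 292
right sensor world pos = (-9, 3); dR² = 360
sL = 160/292 = 40/73
sR = 160/360 = 4/9
mL = -1/2·sL + 1·sR = 112/657
mR = -1·sL + -1/2·sR = -506/657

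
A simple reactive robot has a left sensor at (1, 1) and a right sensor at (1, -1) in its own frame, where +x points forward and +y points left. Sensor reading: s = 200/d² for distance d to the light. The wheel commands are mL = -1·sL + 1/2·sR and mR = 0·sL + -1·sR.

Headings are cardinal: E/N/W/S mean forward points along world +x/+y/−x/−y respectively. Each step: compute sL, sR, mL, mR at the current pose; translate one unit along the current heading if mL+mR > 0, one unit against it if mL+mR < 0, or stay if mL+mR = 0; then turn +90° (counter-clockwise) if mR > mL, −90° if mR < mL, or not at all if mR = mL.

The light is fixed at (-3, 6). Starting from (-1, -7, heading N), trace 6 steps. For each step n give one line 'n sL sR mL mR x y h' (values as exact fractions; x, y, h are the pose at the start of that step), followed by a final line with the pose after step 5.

0 40/29 200/153 -3220/4437 -200/153 -1 -7 N
1 100/89 100/117 -7250/10413 -100/117 -1 -8 E
2 200/229 8/9 -884/2061 -8/9 -2 -8 S
3 50/49 25/18 -575/1764 -25/18 -2 -7 W
4 40/29 200/153 -3220/4437 -200/153 -1 -7 N
5 100/89 100/117 -7250/10413 -100/117 -1 -8 E
final -2 -8 S

n=0: pose=(-1,-7,N); sL=40/29, sR=200/153; mL=-3220/4437, mR=-200/153; mL+mR=-9020/4437 → advance -1; mR−mL=-860/1479 → turn -1·90°
n=1: pose=(-1,-8,E); sL=100/89, sR=100/117; mL=-7250/10413, mR=-100/117; mL+mR=-16150/10413 → advance -1; mR−mL=-550/3471 → turn -1·90°
n=2: pose=(-2,-8,S); sL=200/229, sR=8/9; mL=-884/2061, mR=-8/9; mL+mR=-2716/2061 → advance -1; mR−mL=-316/687 → turn -1·90°
n=3: pose=(-2,-7,W); sL=50/49, sR=25/18; mL=-575/1764, mR=-25/18; mL+mR=-3025/1764 → advance -1; mR−mL=-625/588 → turn -1·90°
n=4: pose=(-1,-7,N); sL=40/29, sR=200/153; mL=-3220/4437, mR=-200/153; mL+mR=-9020/4437 → advance -1; mR−mL=-860/1479 → turn -1·90°
n=5: pose=(-1,-8,E); sL=100/89, sR=100/117; mL=-7250/10413, mR=-100/117; mL+mR=-16150/10413 → advance -1; mR−mL=-550/3471 → turn -1·90°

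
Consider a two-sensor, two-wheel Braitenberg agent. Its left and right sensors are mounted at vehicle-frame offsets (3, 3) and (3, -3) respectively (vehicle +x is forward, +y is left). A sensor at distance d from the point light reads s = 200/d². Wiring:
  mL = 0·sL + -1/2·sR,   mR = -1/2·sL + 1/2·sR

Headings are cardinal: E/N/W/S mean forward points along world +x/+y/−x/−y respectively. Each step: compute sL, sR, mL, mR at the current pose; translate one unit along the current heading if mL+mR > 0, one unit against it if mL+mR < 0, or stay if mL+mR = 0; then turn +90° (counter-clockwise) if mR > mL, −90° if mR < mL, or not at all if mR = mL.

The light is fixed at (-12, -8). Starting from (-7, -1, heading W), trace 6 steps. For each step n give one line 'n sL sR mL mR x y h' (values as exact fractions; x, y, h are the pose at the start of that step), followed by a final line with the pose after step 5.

n=0: pose=(-7,-1,W); sL=10, sR=25/13; mL=-25/26, mR=-105/26; mL+mR=-5 → advance -1; mR−mL=-40/13 → turn -1·90°
n=1: pose=(-6,-1,N); sL=200/109, sR=200/181; mL=-100/181, mR=-7200/19729; mL+mR=-100/109 → advance -1; mR−mL=3700/19729 → turn +1·90°
n=2: pose=(-6,-2,W); sL=100/9, sR=20/9; mL=-10/9, mR=-40/9; mL+mR=-50/9 → advance -1; mR−mL=-10/3 → turn -1·90°
n=3: pose=(-5,-2,N); sL=200/97, sR=200/181; mL=-100/181, mR=-8400/17557; mL+mR=-100/97 → advance -1; mR−mL=1300/17557 → turn +1·90°
n=4: pose=(-5,-3,W); sL=10, sR=5/2; mL=-5/4, mR=-15/4; mL+mR=-5 → advance -1; mR−mL=-5/2 → turn -1·90°
n=5: pose=(-4,-3,N); sL=200/89, sR=40/37; mL=-20/37, mR=-1920/3293; mL+mR=-100/89 → advance -1; mR−mL=-140/3293 → turn -1·90°

0 10 25/13 -25/26 -105/26 -7 -1 W
1 200/109 200/181 -100/181 -7200/19729 -6 -1 N
2 100/9 20/9 -10/9 -40/9 -6 -2 W
3 200/97 200/181 -100/181 -8400/17557 -5 -2 N
4 10 5/2 -5/4 -15/4 -5 -3 W
5 200/89 40/37 -20/37 -1920/3293 -4 -3 N
final -4 -4 E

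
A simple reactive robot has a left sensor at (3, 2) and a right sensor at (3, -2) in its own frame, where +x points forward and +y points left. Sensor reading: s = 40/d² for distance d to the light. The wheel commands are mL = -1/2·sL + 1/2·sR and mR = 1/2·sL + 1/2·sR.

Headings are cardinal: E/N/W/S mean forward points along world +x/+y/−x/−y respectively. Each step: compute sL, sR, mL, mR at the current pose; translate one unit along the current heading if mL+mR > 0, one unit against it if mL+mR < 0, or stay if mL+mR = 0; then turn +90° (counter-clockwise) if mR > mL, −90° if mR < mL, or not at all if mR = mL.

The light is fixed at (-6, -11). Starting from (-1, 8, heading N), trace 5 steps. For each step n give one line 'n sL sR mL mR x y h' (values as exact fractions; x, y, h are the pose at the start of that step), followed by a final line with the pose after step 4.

n=0: pose=(-1,8,N); sL=40/493, sR=40/533; mL=-800/262769, mR=20520/262769; mL+mR=40/533 → advance +1; mR−mL=40/493 → turn +1·90°
n=1: pose=(-1,9,W); sL=5/41, sR=5/61; mL=-50/2501, mR=255/2501; mL+mR=5/61 → advance +1; mR−mL=5/41 → turn +1·90°
n=2: pose=(-2,9,S); sL=8/65, sR=40/293; mL=128/19045, mR=2472/19045; mL+mR=40/293 → advance +1; mR−mL=8/65 → turn +1·90°
n=3: pose=(-2,8,E); sL=4/49, sR=20/169; mL=152/8281, mR=828/8281; mL+mR=20/169 → advance +1; mR−mL=4/49 → turn +1·90°
n=4: pose=(-1,8,N); sL=40/493, sR=40/533; mL=-800/262769, mR=20520/262769; mL+mR=40/533 → advance +1; mR−mL=40/493 → turn +1·90°

0 40/493 40/533 -800/262769 20520/262769 -1 8 N
1 5/41 5/61 -50/2501 255/2501 -1 9 W
2 8/65 40/293 128/19045 2472/19045 -2 9 S
3 4/49 20/169 152/8281 828/8281 -2 8 E
4 40/493 40/533 -800/262769 20520/262769 -1 8 N
final -1 9 W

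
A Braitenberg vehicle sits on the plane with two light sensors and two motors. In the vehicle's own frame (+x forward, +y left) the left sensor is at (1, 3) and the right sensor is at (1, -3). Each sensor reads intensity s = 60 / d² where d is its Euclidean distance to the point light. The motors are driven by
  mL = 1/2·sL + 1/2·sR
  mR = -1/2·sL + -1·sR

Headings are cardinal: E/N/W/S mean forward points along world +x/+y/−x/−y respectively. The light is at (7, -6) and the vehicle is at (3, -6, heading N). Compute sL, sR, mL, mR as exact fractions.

6/5 30 78/5 -153/5

left sensor world pos  = (0, -5); dL² = 50
right sensor world pos = (6, -5); dR² = 2
sL = 60/50 = 6/5
sR = 60/2 = 30
mL = 1/2·sL + 1/2·sR = 78/5
mR = -1/2·sL + -1·sR = -153/5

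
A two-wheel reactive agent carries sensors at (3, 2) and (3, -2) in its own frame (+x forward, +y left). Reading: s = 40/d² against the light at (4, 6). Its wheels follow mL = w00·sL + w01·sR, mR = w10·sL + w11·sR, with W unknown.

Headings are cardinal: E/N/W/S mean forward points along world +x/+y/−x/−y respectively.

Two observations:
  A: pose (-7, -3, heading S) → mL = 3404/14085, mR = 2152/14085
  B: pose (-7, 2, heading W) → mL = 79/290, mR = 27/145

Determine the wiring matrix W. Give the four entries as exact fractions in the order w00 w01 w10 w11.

1 1/2 1/2 1/2

obs A: pose=(-7,-3,S) → sL=8/45, sR=40/313, mL=3404/14085, mR=2152/14085
obs B: pose=(-7,2,W) → sL=5/29, sR=1/5, mL=79/290, mR=27/145
sensor matrix S = [[8/45, 40/313], [5/29, 1/5]]; det S = 27616/2042325
solve [mL_A; mL_B] = S·[w00; w01] and [mR_A; mR_B] = S·[w10; w11]:
  w00 = 1, w01 = 1/2, w10 = 1/2, w11 = 1/2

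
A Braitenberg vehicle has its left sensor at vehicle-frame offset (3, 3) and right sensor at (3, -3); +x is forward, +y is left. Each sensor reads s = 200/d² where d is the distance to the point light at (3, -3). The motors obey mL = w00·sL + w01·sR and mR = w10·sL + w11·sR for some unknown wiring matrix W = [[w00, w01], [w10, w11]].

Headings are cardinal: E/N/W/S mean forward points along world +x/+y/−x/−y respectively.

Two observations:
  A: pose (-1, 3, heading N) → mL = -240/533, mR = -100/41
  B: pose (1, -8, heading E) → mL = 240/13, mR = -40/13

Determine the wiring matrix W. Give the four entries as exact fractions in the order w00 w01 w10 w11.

1/2 -1/2 0 -1

obs A: pose=(-1,3,N) → sL=20/13, sR=100/41, mL=-240/533, mR=-100/41
obs B: pose=(1,-8,E) → sL=40, sR=40/13, mL=240/13, mR=-40/13
sensor matrix S = [[20/13, 100/41], [40, 40/13]]; det S = -643200/6929
solve [mL_A; mL_B] = S·[w00; w01] and [mR_A; mR_B] = S·[w10; w11]:
  w00 = 1/2, w01 = -1/2, w10 = 0, w11 = -1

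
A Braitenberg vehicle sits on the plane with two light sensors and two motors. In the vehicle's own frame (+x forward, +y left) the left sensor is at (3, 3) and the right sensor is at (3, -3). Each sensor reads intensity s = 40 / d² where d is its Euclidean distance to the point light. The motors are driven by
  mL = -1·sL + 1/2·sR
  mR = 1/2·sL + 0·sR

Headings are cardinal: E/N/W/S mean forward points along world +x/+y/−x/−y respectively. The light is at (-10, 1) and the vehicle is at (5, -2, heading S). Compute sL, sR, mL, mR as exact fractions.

1/9 2/9 0 1/18

left sensor world pos  = (8, -5); dL² = 360
right sensor world pos = (2, -5); dR² = 180
sL = 40/360 = 1/9
sR = 40/180 = 2/9
mL = -1·sL + 1/2·sR = 0
mR = 1/2·sL + 0·sR = 1/18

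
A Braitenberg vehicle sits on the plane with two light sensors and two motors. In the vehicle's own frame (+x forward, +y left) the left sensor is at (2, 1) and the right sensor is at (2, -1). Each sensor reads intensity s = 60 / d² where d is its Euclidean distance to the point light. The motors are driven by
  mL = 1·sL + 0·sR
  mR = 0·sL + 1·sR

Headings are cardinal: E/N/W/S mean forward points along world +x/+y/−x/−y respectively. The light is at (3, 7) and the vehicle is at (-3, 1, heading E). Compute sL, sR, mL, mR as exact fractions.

left sensor world pos  = (-1, 2); dL² = 41
right sensor world pos = (-1, 0); dR² = 65
sL = 60/41 = 60/41
sR = 60/65 = 12/13
mL = 1·sL + 0·sR = 60/41
mR = 0·sL + 1·sR = 12/13

60/41 12/13 60/41 12/13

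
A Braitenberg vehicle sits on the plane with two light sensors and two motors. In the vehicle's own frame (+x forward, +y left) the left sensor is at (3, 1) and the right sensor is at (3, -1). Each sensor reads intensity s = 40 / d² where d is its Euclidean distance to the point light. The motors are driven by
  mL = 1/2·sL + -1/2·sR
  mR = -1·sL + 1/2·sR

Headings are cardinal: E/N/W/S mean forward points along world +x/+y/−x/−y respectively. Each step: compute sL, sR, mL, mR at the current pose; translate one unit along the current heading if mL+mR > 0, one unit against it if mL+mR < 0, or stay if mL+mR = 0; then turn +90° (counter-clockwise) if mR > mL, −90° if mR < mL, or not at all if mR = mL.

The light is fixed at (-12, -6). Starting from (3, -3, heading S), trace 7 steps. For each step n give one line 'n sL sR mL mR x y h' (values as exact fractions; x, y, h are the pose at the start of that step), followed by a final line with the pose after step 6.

n=0: pose=(3,-3,S); sL=5/32, sR=10/49; mL=-75/3136, mR=-85/1568; mL+mR=-5/64 → advance -1; mR−mL=-95/3136 → turn -1·90°
n=1: pose=(3,-2,W); sL=40/153, sR=40/169; mL=320/25857, mR=-3700/25857; mL+mR=-20/153 → advance -1; mR−mL=-1340/8619 → turn -1·90°
n=2: pose=(4,-2,N); sL=20/137, sR=20/169; mL=320/23153, mR=-2010/23153; mL+mR=-10/137 → advance -1; mR−mL=-2330/23153 → turn -1·90°
n=3: pose=(4,-3,E); sL=40/377, sR=8/73; mL=-48/27521, mR=-1412/27521; mL+mR=-20/377 → advance -1; mR−mL=-1364/27521 → turn -1·90°
n=4: pose=(3,-3,S); sL=5/32, sR=10/49; mL=-75/3136, mR=-85/1568; mL+mR=-5/64 → advance -1; mR−mL=-95/3136 → turn -1·90°
n=5: pose=(3,-2,W); sL=40/153, sR=40/169; mL=320/25857, mR=-3700/25857; mL+mR=-20/153 → advance -1; mR−mL=-1340/8619 → turn -1·90°
n=6: pose=(4,-2,N); sL=20/137, sR=20/169; mL=320/23153, mR=-2010/23153; mL+mR=-10/137 → advance -1; mR−mL=-2330/23153 → turn -1·90°

0 5/32 10/49 -75/3136 -85/1568 3 -3 S
1 40/153 40/169 320/25857 -3700/25857 3 -2 W
2 20/137 20/169 320/23153 -2010/23153 4 -2 N
3 40/377 8/73 -48/27521 -1412/27521 4 -3 E
4 5/32 10/49 -75/3136 -85/1568 3 -3 S
5 40/153 40/169 320/25857 -3700/25857 3 -2 W
6 20/137 20/169 320/23153 -2010/23153 4 -2 N
final 4 -3 E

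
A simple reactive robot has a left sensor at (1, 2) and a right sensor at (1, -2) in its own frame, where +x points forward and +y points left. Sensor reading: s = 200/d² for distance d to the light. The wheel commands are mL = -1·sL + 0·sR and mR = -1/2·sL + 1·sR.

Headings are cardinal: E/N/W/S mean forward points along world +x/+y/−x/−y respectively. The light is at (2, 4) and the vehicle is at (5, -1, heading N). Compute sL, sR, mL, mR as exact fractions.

left sensor world pos  = (3, 0); dL² = 17
right sensor world pos = (7, 0); dR² = 41
sL = 200/17 = 200/17
sR = 200/41 = 200/41
mL = -1·sL + 0·sR = -200/17
mR = -1/2·sL + 1·sR = -700/697

200/17 200/41 -200/17 -700/697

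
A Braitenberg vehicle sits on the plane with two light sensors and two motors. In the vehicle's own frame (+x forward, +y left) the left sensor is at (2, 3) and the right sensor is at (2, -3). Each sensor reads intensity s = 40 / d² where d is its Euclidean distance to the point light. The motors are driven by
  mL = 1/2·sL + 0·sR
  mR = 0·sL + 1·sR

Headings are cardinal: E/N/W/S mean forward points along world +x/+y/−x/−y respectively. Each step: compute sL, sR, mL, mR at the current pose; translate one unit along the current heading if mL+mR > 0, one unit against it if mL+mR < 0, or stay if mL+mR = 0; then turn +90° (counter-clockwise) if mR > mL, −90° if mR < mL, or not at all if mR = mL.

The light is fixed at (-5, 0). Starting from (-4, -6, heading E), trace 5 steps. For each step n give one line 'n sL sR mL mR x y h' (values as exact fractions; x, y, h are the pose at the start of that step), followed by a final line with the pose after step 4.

0 20/9 4/9 10/9 4/9 -4 -6 E
1 40/89 8/13 20/89 8/13 -3 -6 S
2 5/4 10/29 5/8 10/29 -3 -7 E
3 40/117 40/81 20/117 40/81 -2 -7 S
4 4/5 20/73 2/5 20/73 -2 -8 E
final -1 -8 S

n=0: pose=(-4,-6,E); sL=20/9, sR=4/9; mL=10/9, mR=4/9; mL+mR=14/9 → advance +1; mR−mL=-2/3 → turn -1·90°
n=1: pose=(-3,-6,S); sL=40/89, sR=8/13; mL=20/89, mR=8/13; mL+mR=972/1157 → advance +1; mR−mL=452/1157 → turn +1·90°
n=2: pose=(-3,-7,E); sL=5/4, sR=10/29; mL=5/8, mR=10/29; mL+mR=225/232 → advance +1; mR−mL=-65/232 → turn -1·90°
n=3: pose=(-2,-7,S); sL=40/117, sR=40/81; mL=20/117, mR=40/81; mL+mR=700/1053 → advance +1; mR−mL=340/1053 → turn +1·90°
n=4: pose=(-2,-8,E); sL=4/5, sR=20/73; mL=2/5, mR=20/73; mL+mR=246/365 → advance +1; mR−mL=-46/365 → turn -1·90°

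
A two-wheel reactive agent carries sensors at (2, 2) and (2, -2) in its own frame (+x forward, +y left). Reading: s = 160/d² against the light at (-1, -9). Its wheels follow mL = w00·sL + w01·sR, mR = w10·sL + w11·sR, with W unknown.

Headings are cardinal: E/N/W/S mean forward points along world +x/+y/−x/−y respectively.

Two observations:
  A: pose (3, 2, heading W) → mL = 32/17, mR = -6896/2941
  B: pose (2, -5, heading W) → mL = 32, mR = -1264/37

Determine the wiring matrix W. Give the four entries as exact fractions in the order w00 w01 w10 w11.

1 0 -1 -1/2

obs A: pose=(3,2,W) → sL=32/17, sR=160/173, mL=32/17, mR=-6896/2941
obs B: pose=(2,-5,W) → sL=32, sR=160/37, mL=32, mR=-1264/37
sensor matrix S = [[32/17, 160/173], [32, 160/37]]; det S = -2334720/108817
solve [mL_A; mL_B] = S·[w00; w01] and [mR_A; mR_B] = S·[w10; w11]:
  w00 = 1, w01 = 0, w10 = -1, w11 = -1/2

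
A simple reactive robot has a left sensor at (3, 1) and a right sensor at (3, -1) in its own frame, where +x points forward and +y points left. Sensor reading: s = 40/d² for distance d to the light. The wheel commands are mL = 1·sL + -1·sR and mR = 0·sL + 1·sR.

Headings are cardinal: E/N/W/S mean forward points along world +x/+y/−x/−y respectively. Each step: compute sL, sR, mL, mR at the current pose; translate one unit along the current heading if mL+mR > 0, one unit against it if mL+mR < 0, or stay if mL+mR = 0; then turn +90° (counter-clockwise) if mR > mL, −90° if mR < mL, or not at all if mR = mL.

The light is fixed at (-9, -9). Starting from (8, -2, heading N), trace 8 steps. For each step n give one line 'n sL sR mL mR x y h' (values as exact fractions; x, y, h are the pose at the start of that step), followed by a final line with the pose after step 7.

0 10/89 5/53 85/4717 5/53 8 -2 N
1 8/49 40/277 256/13573 40/277 8 -1 W
2 20/157 4/25 -128/3925 4/25 7 -1 S
3 8/85 40/397 -224/33745 40/397 7 -2 E
4 10/89 5/53 85/4717 5/53 8 -2 N
5 8/49 40/277 256/13573 40/277 8 -1 W
6 20/157 4/25 -128/3925 4/25 7 -1 S
7 8/85 40/397 -224/33745 40/397 7 -2 E
final 8 -2 N

n=0: pose=(8,-2,N); sL=10/89, sR=5/53; mL=85/4717, mR=5/53; mL+mR=10/89 → advance +1; mR−mL=360/4717 → turn +1·90°
n=1: pose=(8,-1,W); sL=8/49, sR=40/277; mL=256/13573, mR=40/277; mL+mR=8/49 → advance +1; mR−mL=1704/13573 → turn +1·90°
n=2: pose=(7,-1,S); sL=20/157, sR=4/25; mL=-128/3925, mR=4/25; mL+mR=20/157 → advance +1; mR−mL=756/3925 → turn +1·90°
n=3: pose=(7,-2,E); sL=8/85, sR=40/397; mL=-224/33745, mR=40/397; mL+mR=8/85 → advance +1; mR−mL=3624/33745 → turn +1·90°
n=4: pose=(8,-2,N); sL=10/89, sR=5/53; mL=85/4717, mR=5/53; mL+mR=10/89 → advance +1; mR−mL=360/4717 → turn +1·90°
n=5: pose=(8,-1,W); sL=8/49, sR=40/277; mL=256/13573, mR=40/277; mL+mR=8/49 → advance +1; mR−mL=1704/13573 → turn +1·90°
n=6: pose=(7,-1,S); sL=20/157, sR=4/25; mL=-128/3925, mR=4/25; mL+mR=20/157 → advance +1; mR−mL=756/3925 → turn +1·90°
n=7: pose=(7,-2,E); sL=8/85, sR=40/397; mL=-224/33745, mR=40/397; mL+mR=8/85 → advance +1; mR−mL=3624/33745 → turn +1·90°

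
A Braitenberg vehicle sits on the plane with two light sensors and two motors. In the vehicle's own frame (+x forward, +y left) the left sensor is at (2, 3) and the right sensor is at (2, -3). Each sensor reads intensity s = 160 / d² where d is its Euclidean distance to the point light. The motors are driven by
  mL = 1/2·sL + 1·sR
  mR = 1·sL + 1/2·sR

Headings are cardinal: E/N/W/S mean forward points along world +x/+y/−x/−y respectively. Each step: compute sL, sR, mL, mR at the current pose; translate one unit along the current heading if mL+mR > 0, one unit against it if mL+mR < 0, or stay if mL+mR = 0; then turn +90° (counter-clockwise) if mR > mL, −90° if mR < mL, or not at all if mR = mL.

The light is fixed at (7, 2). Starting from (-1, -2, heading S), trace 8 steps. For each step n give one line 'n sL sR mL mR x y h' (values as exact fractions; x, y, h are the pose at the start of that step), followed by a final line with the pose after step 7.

n=0: pose=(-1,-2,S); sL=160/61, sR=160/157; mL=22320/9577, mR=30000/9577; mL+mR=52320/9577 → advance +1; mR−mL=7680/9577 → turn +1·90°
n=1: pose=(-1,-3,E); sL=4, sR=8/5; mL=18/5, mR=24/5; mL+mR=42/5 → advance +1; mR−mL=6/5 → turn +1·90°
n=2: pose=(0,-3,N); sL=160/109, sR=32/5; mL=3888/545, mR=2544/545; mL+mR=6432/545 → advance +1; mR−mL=-1344/545 → turn -1·90°
n=3: pose=(0,-2,E); sL=80/13, sR=80/37; mL=2520/481, mR=3480/481; mL+mR=6000/481 → advance +1; mR−mL=960/481 → turn +1·90°
n=4: pose=(1,-2,N); sL=32/17, sR=160/13; mL=2928/221, mR=1776/221; mL+mR=4704/221 → advance +1; mR−mL=-1152/221 → turn -1·90°
n=5: pose=(1,-1,E); sL=10, sR=40/13; mL=105/13, mR=150/13; mL+mR=255/13 → advance +1; mR−mL=45/13 → turn +1·90°
n=6: pose=(2,-1,N); sL=32/13, sR=32; mL=432/13, mR=240/13; mL+mR=672/13 → advance +1; mR−mL=-192/13 → turn -1·90°
n=7: pose=(2,0,E); sL=16, sR=80/17; mL=216/17, mR=312/17; mL+mR=528/17 → advance +1; mR−mL=96/17 → turn +1·90°

0 160/61 160/157 22320/9577 30000/9577 -1 -2 S
1 4 8/5 18/5 24/5 -1 -3 E
2 160/109 32/5 3888/545 2544/545 0 -3 N
3 80/13 80/37 2520/481 3480/481 0 -2 E
4 32/17 160/13 2928/221 1776/221 1 -2 N
5 10 40/13 105/13 150/13 1 -1 E
6 32/13 32 432/13 240/13 2 -1 N
7 16 80/17 216/17 312/17 2 0 E
final 3 0 N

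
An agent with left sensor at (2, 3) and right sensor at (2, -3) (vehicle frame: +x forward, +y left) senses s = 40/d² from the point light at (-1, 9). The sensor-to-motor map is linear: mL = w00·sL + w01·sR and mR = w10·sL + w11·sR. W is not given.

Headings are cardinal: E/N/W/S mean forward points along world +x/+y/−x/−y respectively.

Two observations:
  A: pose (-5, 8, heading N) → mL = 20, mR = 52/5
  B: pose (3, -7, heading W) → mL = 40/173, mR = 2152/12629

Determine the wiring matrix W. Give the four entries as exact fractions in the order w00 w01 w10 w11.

0 1 1/2 1/2

obs A: pose=(-5,8,N) → sL=4/5, sR=20, mL=20, mR=52/5
obs B: pose=(3,-7,W) → sL=8/73, sR=40/173, mL=40/173, mR=2152/12629
sensor matrix S = [[4/5, 20], [8/73, 40/173]]; det S = -25344/12629
solve [mL_A; mL_B] = S·[w00; w01] and [mR_A; mR_B] = S·[w10; w11]:
  w00 = 0, w01 = 1, w10 = 1/2, w11 = 1/2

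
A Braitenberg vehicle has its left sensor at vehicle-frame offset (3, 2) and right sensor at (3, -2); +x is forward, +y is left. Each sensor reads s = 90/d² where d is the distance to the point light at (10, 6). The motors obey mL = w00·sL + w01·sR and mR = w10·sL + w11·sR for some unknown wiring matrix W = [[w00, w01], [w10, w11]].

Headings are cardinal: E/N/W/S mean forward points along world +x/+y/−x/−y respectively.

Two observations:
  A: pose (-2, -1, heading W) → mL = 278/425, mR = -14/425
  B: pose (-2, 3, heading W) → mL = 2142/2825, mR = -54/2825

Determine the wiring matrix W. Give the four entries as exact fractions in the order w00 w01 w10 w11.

1 1 1/2 -1/2

obs A: pose=(-2,-1,W) → sL=5/17, sR=9/25, mL=278/425, mR=-14/425
obs B: pose=(-2,3,W) → sL=9/25, sR=45/113, mL=2142/2825, mR=-54/2825
sensor matrix S = [[5/17, 9/25], [9/25, 45/113]]; det S = -14976/1200625
solve [mL_A; mL_B] = S·[w00; w01] and [mR_A; mR_B] = S·[w10; w11]:
  w00 = 1, w01 = 1, w10 = 1/2, w11 = -1/2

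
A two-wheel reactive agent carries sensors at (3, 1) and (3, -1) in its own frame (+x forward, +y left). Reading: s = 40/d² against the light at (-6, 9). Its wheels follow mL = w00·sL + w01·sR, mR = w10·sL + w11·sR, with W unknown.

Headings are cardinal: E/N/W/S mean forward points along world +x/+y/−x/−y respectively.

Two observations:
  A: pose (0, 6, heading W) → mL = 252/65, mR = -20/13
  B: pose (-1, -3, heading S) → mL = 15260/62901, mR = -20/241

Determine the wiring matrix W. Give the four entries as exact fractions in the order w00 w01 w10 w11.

obs A: pose=(0,6,W) → sL=8/5, sR=40/13, mL=252/65, mR=-20/13
obs B: pose=(-1,-3,S) → sL=40/261, sR=40/241, mL=15260/62901, mR=-20/241
sensor matrix S = [[8/5, 40/13], [40/261, 40/241]]; det S = -168448/817713
solve [mL_A; mL_B] = S·[w00; w01] and [mR_A; mR_B] = S·[w10; w11]:
  w00 = 1/2, w01 = 1, w10 = 0, w11 = -1/2

1/2 1 0 -1/2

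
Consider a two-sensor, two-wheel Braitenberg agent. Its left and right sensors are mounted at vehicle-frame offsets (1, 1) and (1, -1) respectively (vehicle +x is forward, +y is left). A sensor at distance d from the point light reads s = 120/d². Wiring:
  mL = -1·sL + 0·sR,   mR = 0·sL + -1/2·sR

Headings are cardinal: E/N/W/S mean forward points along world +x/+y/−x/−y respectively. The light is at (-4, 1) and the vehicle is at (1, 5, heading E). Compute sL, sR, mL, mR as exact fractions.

120/61 8/3 -120/61 -4/3

left sensor world pos  = (2, 6); dL² = 61
right sensor world pos = (2, 4); dR² = 45
sL = 120/61 = 120/61
sR = 120/45 = 8/3
mL = -1·sL + 0·sR = -120/61
mR = 0·sL + -1/2·sR = -4/3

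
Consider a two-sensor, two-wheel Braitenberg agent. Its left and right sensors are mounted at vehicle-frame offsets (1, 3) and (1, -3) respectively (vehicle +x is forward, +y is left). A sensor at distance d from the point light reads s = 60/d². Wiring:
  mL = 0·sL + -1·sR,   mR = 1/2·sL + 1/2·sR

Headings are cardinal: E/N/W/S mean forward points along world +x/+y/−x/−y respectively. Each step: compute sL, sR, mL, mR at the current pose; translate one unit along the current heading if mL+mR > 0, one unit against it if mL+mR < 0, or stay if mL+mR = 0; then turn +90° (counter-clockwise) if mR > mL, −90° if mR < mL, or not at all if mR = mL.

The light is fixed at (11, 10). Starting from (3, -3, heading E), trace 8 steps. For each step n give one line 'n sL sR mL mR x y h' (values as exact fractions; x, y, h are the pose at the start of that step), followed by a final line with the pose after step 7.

n=0: pose=(3,-3,E); sL=60/149, sR=12/61; mL=-12/61, mR=2724/9089; mL+mR=936/9089 → advance +1; mR−mL=4512/9089 → turn +1·90°
n=1: pose=(4,-3,N); sL=15/61, sR=3/8; mL=-3/8, mR=303/976; mL+mR=-63/976 → advance -1; mR−mL=669/976 → turn +1·90°
n=2: pose=(4,-4,W); sL=60/353, sR=12/37; mL=-12/37, mR=3228/13061; mL+mR=-1008/13061 → advance -1; mR−mL=7464/13061 → turn +1·90°
n=3: pose=(5,-4,S); sL=10/39, sR=10/51; mL=-10/51, mR=50/221; mL+mR=20/663 → advance +1; mR−mL=280/663 → turn +1·90°
n=4: pose=(5,-5,E); sL=60/169, sR=60/349; mL=-60/349, mR=15540/58981; mL+mR=5400/58981 → advance +1; mR−mL=25680/58981 → turn +1·90°
n=5: pose=(6,-5,N); sL=3/13, sR=3/10; mL=-3/10, mR=69/260; mL+mR=-9/260 → advance -1; mR−mL=147/260 → turn +1·90°
n=6: pose=(6,-6,W); sL=60/397, sR=12/41; mL=-12/41, mR=3612/16277; mL+mR=-1152/16277 → advance -1; mR−mL=8376/16277 → turn +1·90°
n=7: pose=(7,-6,S); sL=6/29, sR=30/169; mL=-30/169, mR=942/4901; mL+mR=72/4901 → advance +1; mR−mL=1812/4901 → turn +1·90°

0 60/149 12/61 -12/61 2724/9089 3 -3 E
1 15/61 3/8 -3/8 303/976 4 -3 N
2 60/353 12/37 -12/37 3228/13061 4 -4 W
3 10/39 10/51 -10/51 50/221 5 -4 S
4 60/169 60/349 -60/349 15540/58981 5 -5 E
5 3/13 3/10 -3/10 69/260 6 -5 N
6 60/397 12/41 -12/41 3612/16277 6 -6 W
7 6/29 30/169 -30/169 942/4901 7 -6 S
final 7 -7 E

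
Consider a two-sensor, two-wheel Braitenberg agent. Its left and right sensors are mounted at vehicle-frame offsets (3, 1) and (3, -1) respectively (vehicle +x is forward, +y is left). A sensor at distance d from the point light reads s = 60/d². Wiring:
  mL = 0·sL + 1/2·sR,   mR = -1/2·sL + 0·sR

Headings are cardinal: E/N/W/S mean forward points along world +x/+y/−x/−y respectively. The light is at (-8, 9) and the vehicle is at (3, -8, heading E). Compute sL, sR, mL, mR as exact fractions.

15/113 3/26 3/52 -15/226

left sensor world pos  = (6, -7); dL² = 452
right sensor world pos = (6, -9); dR² = 520
sL = 60/452 = 15/113
sR = 60/520 = 3/26
mL = 0·sL + 1/2·sR = 3/52
mR = -1/2·sL + 0·sR = -15/226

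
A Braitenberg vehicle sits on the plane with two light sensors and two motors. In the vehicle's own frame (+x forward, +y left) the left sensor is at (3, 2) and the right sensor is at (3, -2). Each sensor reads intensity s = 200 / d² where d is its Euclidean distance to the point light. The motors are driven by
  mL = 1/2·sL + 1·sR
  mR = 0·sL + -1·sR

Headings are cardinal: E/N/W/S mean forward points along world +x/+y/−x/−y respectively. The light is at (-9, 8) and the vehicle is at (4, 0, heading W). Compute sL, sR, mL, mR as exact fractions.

left sensor world pos  = (1, -2); dL² = 200
right sensor world pos = (1, 2); dR² = 136
sL = 200/200 = 1
sR = 200/136 = 25/17
mL = 1/2·sL + 1·sR = 67/34
mR = 0·sL + -1·sR = -25/17

1 25/17 67/34 -25/17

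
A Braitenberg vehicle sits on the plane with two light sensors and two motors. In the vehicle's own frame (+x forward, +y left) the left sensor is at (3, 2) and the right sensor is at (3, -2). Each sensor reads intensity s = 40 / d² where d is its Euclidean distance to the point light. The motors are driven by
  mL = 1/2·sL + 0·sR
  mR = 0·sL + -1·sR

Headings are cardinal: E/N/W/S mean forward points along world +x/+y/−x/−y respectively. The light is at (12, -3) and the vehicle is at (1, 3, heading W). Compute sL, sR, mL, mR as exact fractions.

left sensor world pos  = (-2, 1); dL² = 212
right sensor world pos = (-2, 5); dR² = 260
sL = 40/212 = 10/53
sR = 40/260 = 2/13
mL = 1/2·sL + 0·sR = 5/53
mR = 0·sL + -1·sR = -2/13

10/53 2/13 5/53 -2/13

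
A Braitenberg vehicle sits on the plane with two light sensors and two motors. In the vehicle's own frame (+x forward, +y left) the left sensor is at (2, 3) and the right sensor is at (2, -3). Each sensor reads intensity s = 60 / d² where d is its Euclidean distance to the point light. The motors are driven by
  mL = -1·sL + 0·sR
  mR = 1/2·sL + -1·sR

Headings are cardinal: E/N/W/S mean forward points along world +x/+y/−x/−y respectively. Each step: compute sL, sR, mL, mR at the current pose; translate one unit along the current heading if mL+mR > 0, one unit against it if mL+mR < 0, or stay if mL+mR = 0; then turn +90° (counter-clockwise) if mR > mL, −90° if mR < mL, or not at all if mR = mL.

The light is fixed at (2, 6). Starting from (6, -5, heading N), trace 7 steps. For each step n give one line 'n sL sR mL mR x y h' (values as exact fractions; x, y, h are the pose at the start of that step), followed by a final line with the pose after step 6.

0 30/41 6/13 -30/41 -51/533 6 -5 N
1 60/229 12/17 -60/229 -2238/3893 6 -6 W
2 15/26 15/41 -15/26 -165/2132 7 -6 N
3 12/53 60/109 -12/53 -2526/5777 7 -7 W
4 6/13 30/101 -6/13 -87/1313 8 -7 N
5 12/61 60/137 -12/61 -2838/8357 8 -8 W
6 3/8 15/61 -3/8 -57/976 9 -8 N
final 9 -9 W

n=0: pose=(6,-5,N); sL=30/41, sR=6/13; mL=-30/41, mR=-51/533; mL+mR=-441/533 → advance -1; mR−mL=339/533 → turn +1·90°
n=1: pose=(6,-6,W); sL=60/229, sR=12/17; mL=-60/229, mR=-2238/3893; mL+mR=-3258/3893 → advance -1; mR−mL=-1218/3893 → turn -1·90°
n=2: pose=(7,-6,N); sL=15/26, sR=15/41; mL=-15/26, mR=-165/2132; mL+mR=-1395/2132 → advance -1; mR−mL=1065/2132 → turn +1·90°
n=3: pose=(7,-7,W); sL=12/53, sR=60/109; mL=-12/53, mR=-2526/5777; mL+mR=-3834/5777 → advance -1; mR−mL=-1218/5777 → turn -1·90°
n=4: pose=(8,-7,N); sL=6/13, sR=30/101; mL=-6/13, mR=-87/1313; mL+mR=-693/1313 → advance -1; mR−mL=519/1313 → turn +1·90°
n=5: pose=(8,-8,W); sL=12/61, sR=60/137; mL=-12/61, mR=-2838/8357; mL+mR=-4482/8357 → advance -1; mR−mL=-1194/8357 → turn -1·90°
n=6: pose=(9,-8,N); sL=3/8, sR=15/61; mL=-3/8, mR=-57/976; mL+mR=-423/976 → advance -1; mR−mL=309/976 → turn +1·90°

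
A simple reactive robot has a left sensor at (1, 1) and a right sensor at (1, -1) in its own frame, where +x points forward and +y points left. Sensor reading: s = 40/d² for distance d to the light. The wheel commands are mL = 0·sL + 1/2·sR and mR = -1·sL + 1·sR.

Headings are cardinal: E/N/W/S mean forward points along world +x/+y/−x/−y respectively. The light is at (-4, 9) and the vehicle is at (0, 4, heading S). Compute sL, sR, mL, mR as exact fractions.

40/61 8/9 4/9 128/549

left sensor world pos  = (1, 3); dL² = 61
right sensor world pos = (-1, 3); dR² = 45
sL = 40/61 = 40/61
sR = 40/45 = 8/9
mL = 0·sL + 1/2·sR = 4/9
mR = -1·sL + 1·sR = 128/549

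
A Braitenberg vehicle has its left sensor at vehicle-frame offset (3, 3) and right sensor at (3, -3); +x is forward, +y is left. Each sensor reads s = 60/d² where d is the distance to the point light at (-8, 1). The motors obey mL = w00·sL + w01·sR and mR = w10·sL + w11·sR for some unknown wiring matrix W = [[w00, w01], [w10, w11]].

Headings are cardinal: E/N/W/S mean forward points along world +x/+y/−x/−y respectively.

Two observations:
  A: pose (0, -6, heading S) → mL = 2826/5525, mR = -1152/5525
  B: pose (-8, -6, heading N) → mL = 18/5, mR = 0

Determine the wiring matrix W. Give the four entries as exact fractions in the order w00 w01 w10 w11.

1 1/2 1 -1

obs A: pose=(0,-6,S) → sL=60/221, sR=12/25, mL=2826/5525, mR=-1152/5525
obs B: pose=(-8,-6,N) → sL=12/5, sR=12/5, mL=18/5, mR=0
sensor matrix S = [[60/221, 12/25], [12/5, 12/5]]; det S = -13824/27625
solve [mL_A; mL_B] = S·[w00; w01] and [mR_A; mR_B] = S·[w10; w11]:
  w00 = 1, w01 = 1/2, w10 = 1, w11 = -1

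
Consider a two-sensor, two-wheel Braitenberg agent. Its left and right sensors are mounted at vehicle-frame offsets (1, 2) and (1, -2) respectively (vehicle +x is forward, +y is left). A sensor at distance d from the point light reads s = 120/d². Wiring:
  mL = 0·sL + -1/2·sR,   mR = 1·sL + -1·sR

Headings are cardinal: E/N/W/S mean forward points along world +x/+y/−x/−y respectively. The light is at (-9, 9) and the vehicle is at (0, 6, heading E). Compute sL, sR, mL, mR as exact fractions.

120/101 24/25 -12/25 576/2525

left sensor world pos  = (1, 8); dL² = 101
right sensor world pos = (1, 4); dR² = 125
sL = 120/101 = 120/101
sR = 120/125 = 24/25
mL = 0·sL + -1/2·sR = -12/25
mR = 1·sL + -1·sR = 576/2525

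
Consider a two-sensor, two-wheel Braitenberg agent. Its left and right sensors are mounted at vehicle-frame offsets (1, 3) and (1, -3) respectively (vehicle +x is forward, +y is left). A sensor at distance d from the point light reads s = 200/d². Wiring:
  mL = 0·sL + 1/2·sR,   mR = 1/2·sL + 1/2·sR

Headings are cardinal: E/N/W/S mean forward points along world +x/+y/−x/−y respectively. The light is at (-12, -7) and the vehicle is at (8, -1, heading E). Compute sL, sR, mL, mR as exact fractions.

100/261 4/9 2/9 12/29

left sensor world pos  = (9, 2); dL² = 522
right sensor world pos = (9, -4); dR² = 450
sL = 200/522 = 100/261
sR = 200/450 = 4/9
mL = 0·sL + 1/2·sR = 2/9
mR = 1/2·sL + 1/2·sR = 12/29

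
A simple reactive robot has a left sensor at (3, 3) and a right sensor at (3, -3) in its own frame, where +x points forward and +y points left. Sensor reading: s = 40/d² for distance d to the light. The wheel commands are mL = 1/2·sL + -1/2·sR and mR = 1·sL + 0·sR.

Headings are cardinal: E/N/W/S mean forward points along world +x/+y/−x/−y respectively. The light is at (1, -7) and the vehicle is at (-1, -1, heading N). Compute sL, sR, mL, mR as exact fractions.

20/53 20/41 -120/2173 20/53

left sensor world pos  = (-4, 2); dL² = 106
right sensor world pos = (2, 2); dR² = 82
sL = 40/106 = 20/53
sR = 40/82 = 20/41
mL = 1/2·sL + -1/2·sR = -120/2173
mR = 1·sL + 0·sR = 20/53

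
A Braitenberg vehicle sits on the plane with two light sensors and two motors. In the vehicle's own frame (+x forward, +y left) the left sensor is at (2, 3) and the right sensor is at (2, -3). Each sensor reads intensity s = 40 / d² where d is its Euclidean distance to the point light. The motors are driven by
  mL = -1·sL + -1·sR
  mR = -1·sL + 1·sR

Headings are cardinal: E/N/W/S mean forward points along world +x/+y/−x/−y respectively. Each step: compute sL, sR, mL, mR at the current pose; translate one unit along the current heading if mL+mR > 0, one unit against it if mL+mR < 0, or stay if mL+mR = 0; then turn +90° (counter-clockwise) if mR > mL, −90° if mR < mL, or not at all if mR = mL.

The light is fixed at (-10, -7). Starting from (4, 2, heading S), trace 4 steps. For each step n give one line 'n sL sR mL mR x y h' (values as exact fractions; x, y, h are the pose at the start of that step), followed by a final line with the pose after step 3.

0 20/169 4/17 -1016/2873 336/2873 4 2 S
1 8/85 8/61 -1168/5185 192/5185 4 3 E
2 10/61 1/10 -161/610 -39/610 3 3 N
3 40/157 8/53 -3376/8321 -864/8321 3 2 W
final 4 2 S

n=0: pose=(4,2,S); sL=20/169, sR=4/17; mL=-1016/2873, mR=336/2873; mL+mR=-40/169 → advance -1; mR−mL=8/17 → turn +1·90°
n=1: pose=(4,3,E); sL=8/85, sR=8/61; mL=-1168/5185, mR=192/5185; mL+mR=-16/85 → advance -1; mR−mL=16/61 → turn +1·90°
n=2: pose=(3,3,N); sL=10/61, sR=1/10; mL=-161/610, mR=-39/610; mL+mR=-20/61 → advance -1; mR−mL=1/5 → turn +1·90°
n=3: pose=(3,2,W); sL=40/157, sR=8/53; mL=-3376/8321, mR=-864/8321; mL+mR=-80/157 → advance -1; mR−mL=16/53 → turn +1·90°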